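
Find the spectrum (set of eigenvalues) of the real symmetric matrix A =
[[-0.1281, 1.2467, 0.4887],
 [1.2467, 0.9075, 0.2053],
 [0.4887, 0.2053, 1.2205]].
sigma(A) ≈ {-1, 1, 2}

A is real symmetric, so its spectrum consists of real eigenvalues. Expanding the characteristic polynomial of the displayed matrix gives
  det(λ I - A) = p(λ) = λ^3 + (-2)λ^2 + (-1)λ + (2).
Solving p(λ) = 0 yields eigenvalues ≈ -1, 1, 2. (A is shown rounded to 4 decimals, so these recover the underlying integer eigenvalues to within that precision.)
Verification: the trace of A = 2 equals the sum of eigenvalues 2, and det(A) ≈ -2.0000 matches the eigenvalue product -2.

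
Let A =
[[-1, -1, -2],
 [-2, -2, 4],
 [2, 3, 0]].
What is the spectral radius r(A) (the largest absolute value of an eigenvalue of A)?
r(A) ≈ 4.404

The eigenvalues of A are the roots of its characteristic polynomial. With M = A (coefficients from the trace, the sum of principal 2x2 minors, and det A):
  p(λ) = det(λ I - M) = λ^3 + 3λ^2 - 8λ - 8.
No integer candidate from the rational root theorem (±divisors of 8) is a root, so the roots are irrational. The cubic discriminant is Δ = 5216 > 0, so there are three distinct real roots. p(-5) = -18 and p(-4) = 8 have opposite signs, so a root lies in (-5, -4); Newton's method refines it to λ ≈ -4.404. p(-1) = 2 and p(0) = -8 have opposite signs, so a root lies in (-1, 0); Newton's method refines it to λ ≈ -0.8176. p(2) = -4 and p(3) = 22 have opposite signs, so a root lies in (2, 3); Newton's method refines it to λ ≈ 2.2217. Check (Vieta): the three roots sum to -3, matching tr M = -3.
Thus the eigenvalues (to 4 decimals) are -4.404 (modulus 4.404); -0.8176 (modulus 0.8176); 2.2217 (modulus 2.2217). The spectral radius is the largest modulus: r(A) ≈ 4.404. (Cross-check: r(A) ≤ ||A||_2 ≈ 5.4726; equality holds whenever A is normal, though it can also hold for some non-normal A.)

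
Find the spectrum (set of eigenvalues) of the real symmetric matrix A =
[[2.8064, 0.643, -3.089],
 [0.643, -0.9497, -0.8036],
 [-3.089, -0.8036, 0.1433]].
sigma(A) ≈ {-2, -1, 5}

A is real symmetric, so its spectrum consists of real eigenvalues. Expanding the characteristic polynomial of the displayed matrix gives
  det(λ I - A) = p(λ) = λ^3 + (-2)λ^2 + (-13)λ + (-10).
Solving p(λ) = 0 yields eigenvalues ≈ -2, -1, 5. (A is shown rounded to 4 decimals, so these recover the underlying integer eigenvalues to within that precision.)
Verification: the trace of A = 2 equals the sum of eigenvalues 2, and det(A) ≈ 10.0008 matches the eigenvalue product 10.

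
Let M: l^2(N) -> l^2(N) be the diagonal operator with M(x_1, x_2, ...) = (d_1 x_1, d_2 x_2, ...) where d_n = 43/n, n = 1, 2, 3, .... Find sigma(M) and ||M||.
sigma(M) = {43/n : n ≥ 1} ∪ {0}; ||M|| = 43

A bounded diagonal operator on l^2 with diagonal entries d_n has spectrum equal to the closure of {d_n : n ≥ 1}: every d_n is an eigenvalue (with eigenvector e_n), so {d_n} ⊂ sigma(M); the spectrum is closed, so its closure is too; and for lambda not in the closure, (M - lambda I) has bounded inverse (the diagonal entries 1/(d_n - lambda) are bounded). For our sequence d_n = 43/n, n = 1, 2, 3, ...:
  - {d_n} = {43/n : n ≥ 1}; the only limit point is 0
  - closure = {43/n : n ≥ 1} ∪ {0}
For the norm: a diagonal operator has ||M|| = sup_n |d_n|. Here d_n = 43/n is positive and decreasing, so sup_n |d_n| = d_1 = 43. So ||M|| = 43.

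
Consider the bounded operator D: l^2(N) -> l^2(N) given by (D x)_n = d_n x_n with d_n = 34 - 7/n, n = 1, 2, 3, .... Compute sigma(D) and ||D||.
sigma(D) = {34 - 7/n : n ≥ 1} ∪ {34}; ||D|| = 34

A bounded diagonal operator on l^2 with diagonal entries d_n has spectrum equal to the closure of {d_n : n ≥ 1}: every d_n is an eigenvalue (with eigenvector e_n), so {d_n} ⊂ sigma(D); the spectrum is closed, so its closure is too; and for lambda not in the closure, (D - lambda I) has bounded inverse (the diagonal entries 1/(d_n - lambda) are bounded). For our sequence d_n = 34 - 7/n, n = 1, 2, 3, ...:
  - {d_n} = {34 - 7/n : n ≥ 1}; the only limit point is 34
  - closure = {34 - 7/n : n ≥ 1} ∪ {34}
For the norm: a diagonal operator has ||D|| = sup_n |d_n|. Here d_n = 34 - 7/n increases monotonically from d_1 = 27 toward 34, with all terms in [27, 34); so sup_n |d_n| = 34 (the supremum is the limit, not attained). So ||D|| = 34.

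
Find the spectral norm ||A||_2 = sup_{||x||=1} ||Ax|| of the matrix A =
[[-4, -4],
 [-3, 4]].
||A||_2 = sqrt((57 + sqrt(113))/2) ≈ 5.8151 (= sqrt(largest eigenvalue of A^T A))

||A||_2 = sigma_max(A) = sqrt(lambda_max(A^T A)). Form the symmetric matrix M = A^T A =
[[25, 4],
 [4, 32]].
Its characteristic polynomial (trace, determinant of M give the coefficients) is
  p(λ) = det(λ I - M) = λ^2 - 57λ + 784.
For λ^2 - 57λ + 784 the discriminant is 113. It is nonnegative but not a perfect square, so the roots are real and irrational: λ = (57 ± sqrt(113))/2 ≈ 33.8151, 23.1849.
So the eigenvalues of A^T A are ≈ 23.1849, 33.8151 (all ≥ 0, as they must be for A^T A). The largest is λ_max = (57 + sqrt(113))/2 ≈ 33.8151, hence ||A||_2 = sqrt(λ_max) = sqrt((57 + sqrt(113))/2) ≈ 5.8151.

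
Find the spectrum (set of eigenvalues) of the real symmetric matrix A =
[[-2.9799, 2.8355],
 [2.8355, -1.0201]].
sigma(A) ≈ {-5, 1}

A is real symmetric, so its spectrum consists of real eigenvalues. Expanding the characteristic polynomial of the displayed matrix gives
  det(λ I - A) = p(λ) = λ^2 + (4)λ + (-5).
Solving p(λ) = 0 yields eigenvalues ≈ -5, 1. (A is shown rounded to 4 decimals, so these recover the underlying integer eigenvalues to within that precision.)
Verification: the trace of A = -4 equals the sum of eigenvalues -4, and det(A) ≈ -5.0003 matches the eigenvalue product -5.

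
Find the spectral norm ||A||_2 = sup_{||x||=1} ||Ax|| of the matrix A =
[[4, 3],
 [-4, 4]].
||A||_2 = sqrt((57 + sqrt(113))/2) ≈ 5.8151 (= sqrt(largest eigenvalue of A^T A))

||A||_2 = sigma_max(A) = sqrt(lambda_max(A^T A)). Form the symmetric matrix M = A^T A =
[[32, -4],
 [-4, 25]].
Its characteristic polynomial (trace, determinant of M give the coefficients) is
  p(λ) = det(λ I - M) = λ^2 - 57λ + 784.
For λ^2 - 57λ + 784 the discriminant is 113. It is nonnegative but not a perfect square, so the roots are real and irrational: λ = (57 ± sqrt(113))/2 ≈ 33.8151, 23.1849.
So the eigenvalues of A^T A are ≈ 23.1849, 33.8151 (all ≥ 0, as they must be for A^T A). The largest is λ_max = (57 + sqrt(113))/2 ≈ 33.8151, hence ||A||_2 = sqrt(λ_max) = sqrt((57 + sqrt(113))/2) ≈ 5.8151.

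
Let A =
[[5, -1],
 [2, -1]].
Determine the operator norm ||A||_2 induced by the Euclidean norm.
||A||_2 = sqrt((31 + sqrt(925))/2) ≈ 5.5414 (= sqrt(largest eigenvalue of A^T A))

||A||_2 = sigma_max(A) = sqrt(lambda_max(A^T A)). Form the symmetric matrix M = A^T A =
[[29, -7],
 [-7, 2]].
Its characteristic polynomial (trace, determinant of M give the coefficients) is
  p(λ) = det(λ I - M) = λ^2 - 31λ + 9.
For λ^2 - 31λ + 9 the discriminant is 925. It is nonnegative but not a perfect square, so the roots are real and irrational: λ = (31 ± sqrt(925))/2 ≈ 30.7069, 0.2931.
So the eigenvalues of A^T A are ≈ 0.2931, 30.7069 (all ≥ 0, as they must be for A^T A). The largest is λ_max = (31 + sqrt(925))/2 ≈ 30.7069, hence ||A||_2 = sqrt(λ_max) = sqrt((31 + sqrt(925))/2) ≈ 5.5414.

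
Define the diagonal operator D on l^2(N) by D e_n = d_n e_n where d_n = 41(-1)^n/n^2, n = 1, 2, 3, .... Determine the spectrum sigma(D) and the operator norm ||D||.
sigma(D) = {41(-1)^n/n^2 : n ≥ 1} ∪ {0}; ||D|| = 41

A bounded diagonal operator on l^2 with diagonal entries d_n has spectrum equal to the closure of {d_n : n ≥ 1}: every d_n is an eigenvalue (with eigenvector e_n), so {d_n} ⊂ sigma(D); the spectrum is closed, so its closure is too; and for lambda not in the closure, (D - lambda I) has bounded inverse (the diagonal entries 1/(d_n - lambda) are bounded). For our sequence d_n = 41(-1)^n/n^2, n = 1, 2, 3, ...:
  - {d_n} = {41(-1)^n/n^2 : n ≥ 1}; the only limit point is 0
  - closure = {41(-1)^n/n^2 : n ≥ 1} ∪ {0}
For the norm: a diagonal operator has ||D|| = sup_n |d_n|. Here |d_n| = 41/n^2 is decreasing, so sup_n |d_n| = |d_1| = 41. So ||D|| = 41.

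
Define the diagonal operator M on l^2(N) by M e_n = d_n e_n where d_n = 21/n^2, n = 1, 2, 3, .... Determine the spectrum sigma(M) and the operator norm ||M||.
sigma(M) = {21/n^2 : n ≥ 1} ∪ {0}; ||M|| = 21

A bounded diagonal operator on l^2 with diagonal entries d_n has spectrum equal to the closure of {d_n : n ≥ 1}: every d_n is an eigenvalue (with eigenvector e_n), so {d_n} ⊂ sigma(M); the spectrum is closed, so its closure is too; and for lambda not in the closure, (M - lambda I) has bounded inverse (the diagonal entries 1/(d_n - lambda) are bounded). For our sequence d_n = 21/n^2, n = 1, 2, 3, ...:
  - {d_n} = {21/n^2 : n ≥ 1}; the only limit point is 0
  - closure = {21/n^2 : n ≥ 1} ∪ {0}
For the norm: a diagonal operator has ||M|| = sup_n |d_n|. Here d_n = 21/n^2 is positive and decreasing, so sup_n |d_n| = d_1 = 21. So ||M|| = 21.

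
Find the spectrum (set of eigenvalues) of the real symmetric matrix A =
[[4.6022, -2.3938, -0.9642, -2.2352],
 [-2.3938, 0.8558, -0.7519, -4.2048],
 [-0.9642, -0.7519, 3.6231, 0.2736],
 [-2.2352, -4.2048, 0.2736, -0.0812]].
sigma(A) ≈ {-5, 3, 5, 6}

A is real symmetric, so its spectrum consists of real eigenvalues. Expanding the characteristic polynomial of the displayed matrix gives
  det(λ I - A) = p(λ) = λ^4 + (-9)λ^3 + (-7)λ^2 + (224.9979)λ + (-449.9882).
Solving p(λ) = 0 yields eigenvalues ≈ -5, 3, 5, 6. (A is shown rounded to 4 decimals, so these recover the underlying integer eigenvalues to within that precision.)
Verification: the trace of A = 9 equals the sum of eigenvalues 9, and det(A) ≈ -449.9882 matches the eigenvalue product -450.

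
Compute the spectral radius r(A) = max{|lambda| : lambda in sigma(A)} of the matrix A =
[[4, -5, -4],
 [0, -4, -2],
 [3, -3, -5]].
r(A) ≈ 5.5706

The eigenvalues of A are the roots of its characteristic polynomial. With M = A (coefficients from the trace, the sum of principal 2x2 minors, and det A):
  p(λ) = det(λ I - M) = λ^3 + 5λ^2 - 10λ - 38.
No integer candidate from the rational root theorem (±divisors of 38) is a root, so the roots are irrational. The cubic discriminant is Δ = 20712 > 0, so there are three distinct real roots. p(-6) = -14 and p(-5) = 12 have opposite signs, so a root lies in (-6, -5); Newton's method refines it to λ ≈ -5.5706. p(-3) = 10 and p(-2) = -6 have opposite signs, so a root lies in (-3, -2); Newton's method refines it to λ ≈ -2.3421. p(2) = -30 and p(3) = 4 have opposite signs, so a root lies in (2, 3); Newton's method refines it to λ ≈ 2.9126. Check (Vieta): the three roots sum to -5, matching tr M = -5.
Thus the eigenvalues (to 4 decimals) are -5.5706 (modulus 5.5706); -2.3421 (modulus 2.3421); 2.9126 (modulus 2.9126). The spectral radius is the largest modulus: r(A) ≈ 5.5706. (Cross-check: r(A) ≤ ||A||_2 ≈ 10.5532; equality holds whenever A is normal, though it can also hold for some non-normal A.)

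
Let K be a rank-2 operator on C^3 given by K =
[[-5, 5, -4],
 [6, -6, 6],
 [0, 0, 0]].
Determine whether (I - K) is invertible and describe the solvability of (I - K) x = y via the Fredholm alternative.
(I - K) is invertible (det(I - K) = 12 ≠ 0), so for every y in C^3 the equation (I - K) x = y has a unique solution.

K has rank 2 and factors as K = U V^T = u1 v1^T + u2 v2^T with u1 = (-1, 1, 0), v1 = (3, -3, 0), u2 = (-2, 3, 0), v2 = (1, -1, 2) (multiplying out reproduces the displayed K). The nonzero eigenvalues of U V^T coincide with those of the 2 x 2 matrix G = V^T U = [[v1·u1, v1·u2], [v2·u1, v2·u2]] = [[-6, -15], [-2, -5]], and by the Sylvester determinant identity det(I_3 - U V^T) = det(I_2 - V^T U) = det([[7, 15], [2, 6]]) = (7)(6) - (15)(2) = 12. (Direct check: I - K =
[[6, -5, 4],
 [-6, 7, -6],
 [0, 0, 1]]
has determinant 12.) The finite-dimensional Fredholm alternative says: either (I - K) is invertible, or ker(I - K) ≠ {0} and then range(I - K) = ker((I - K)^*)^⊥, with dim ker(I - K) = dim ker((I - K)^*). Since det(I - K) ≠ 0, 1 is not an eigenvalue of K and ker(I - K) = {0}, so we are in the first case: for every y there is a unique x = (I - K)^(-1) y. (Explicitly, by the Woodbury identity, (I - U V^T)^(-1) = I + U (I_2 - G)^(-1) V^T.)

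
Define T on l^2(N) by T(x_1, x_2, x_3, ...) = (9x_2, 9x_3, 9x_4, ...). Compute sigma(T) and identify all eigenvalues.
sigma(T) = closed disk {z in C : |z| ≤ 9}; sigma_p(T) = open disk {z in C : |z| < 9}

Note T = 9·V where V is the unit left shift (V x)_k = x_{k+1}; so sigma(T) = 9·sigma(V) and ||T|| = 9||V||. ||T x||^2 = 81sum_{k≥2} |x_k|^2 ≤ 81||x||^2, with equality on {x : x_1 = 0}, so ||T|| = 9. For any lambda with |lambda| < 9, set r = lambda/9 (|r| < 1); the vector x = (1, r, r^2, ...) is in l^2 and satisfies T x = 9(r, r^2, ...) = lambda x, so lambda is an eigenvalue. On the boundary |lambda| = 9 the geometric series diverges, so no l^2 eigenvector exists, but these lambda lie in the approximate point spectrum. Hence sigma(T) is the closed disk of radius 9 and sigma_p(T) is the open disk.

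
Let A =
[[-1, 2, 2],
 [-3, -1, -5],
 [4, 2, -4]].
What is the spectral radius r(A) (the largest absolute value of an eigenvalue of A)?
r(A) ≈ 5.585

The eigenvalues of A are the roots of its characteristic polynomial. With M = A (coefficients from the trace, the sum of principal 2x2 minors, and det A):
  p(λ) = det(λ I - M) = λ^3 + 6λ^2 + 17λ + 82.
No integer candidate from the rational root theorem (±divisors of 82) is a root, so the roots are irrational. The cubic discriminant is Δ = -111092 < 0, so there is one real root and a complex-conjugate pair. p(-6) = -20 and p(-5) = 22 have opposite signs, so a root lies in (-6, -5); Newton's method refines it to λ ≈ -5.585. Dividing out (λ - (-5.585)) leaves approximately λ^2 + 0.415λ + 14.6822. For λ^2 + 0.415λ + 14.6822 the discriminant is -58.5566. It is negative, so the remaining roots are the complex-conjugate pair λ ≈ -0.2075 ± 3.8261i. Their product equals the constant term, so |λ|^2 ≈ 14.6822 and |λ| ≈ 3.8317.
Thus the eigenvalues (to 4 decimals) are -5.585 (modulus 5.585); -0.2075 ± 3.8261i (modulus 3.8317). The spectral radius is the largest modulus: r(A) ≈ 5.585. (Cross-check: r(A) ≤ ||A||_2 ≈ 6.7429; equality holds whenever A is normal, though it can also hold for some non-normal A.)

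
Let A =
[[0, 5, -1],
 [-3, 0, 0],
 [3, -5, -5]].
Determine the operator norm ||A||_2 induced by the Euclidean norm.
||A||_2 = sqrt((76 + sqrt(3976))/2) ≈ 8.3383 (= sqrt(largest eigenvalue of A^T A))

||A||_2 = sigma_max(A) = sqrt(lambda_max(A^T A)). Form the symmetric matrix M = A^T A =
[[18, -15, -15],
 [-15, 50, 20],
 [-15, 20, 26]].
Its characteristic polynomial (trace, sum of principal 2x2 minors, determinant of M give the coefficients) is
  p(λ) = det(λ I - M) = λ^3 - 94λ^2 + 1818λ - 8100.
By the rational root theorem any rational root is an integer divisor of 8100. Testing λ = 18: p(18) = 5832 - 30456 + 32724 - 8100 = 0, so λ = 18 is a root. Dividing out (λ - 18) leaves p(λ) = (λ - 18)(λ^2 - 76λ + 450). For λ^2 - 76λ + 450 the discriminant is 3976. It is nonnegative but not a perfect square, so the roots are real and irrational: λ = (76 ± sqrt(3976))/2 ≈ 69.5278, 6.4722.
So the eigenvalues of A^T A are ≈ 6.4722, 18, 69.5278 (all ≥ 0, as they must be for A^T A). The largest is λ_max = (76 + sqrt(3976))/2 ≈ 69.5278, hence ||A||_2 = sqrt(λ_max) = sqrt((76 + sqrt(3976))/2) ≈ 8.3383.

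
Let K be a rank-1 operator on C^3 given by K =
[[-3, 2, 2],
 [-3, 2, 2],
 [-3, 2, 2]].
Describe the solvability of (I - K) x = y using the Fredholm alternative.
(I - K) is singular (det(I - K) = 0, i.e. 1 ∈ sigma(K)). (I - K) x = y is solvable iff y ⊥ ker((I - K)^*) = span{(-3, 2, 2)}, i.e. iff -3y_1 + 2y_2 + 2y_3 = 0. When solvable, the solutions are x = y + c·(1, 1, 1), c arbitrary (ker(I - K) = span{(1, 1, 1)}, dimension 1).

K has rank 1, so it is an outer product K = u v^T: every row of K is a multiple of one row vector. Reading off the entries, u = (1, 1, 1) and v = (-3, 2, 2) (row i of K equals u_i·v^T). A rank-one matrix u v^T satisfies K u = u (v·u) and kills the (2)-dimensional subspace v^⊥, so its characteristic polynomial is lambda^2 (lambda - v·u) with v·u = tr K = 1. Hence the eigenvalues of I - K are 1 (multiplicity 2) and 1 - (1) = 0, so det(I - K) = 0. (Direct check: I - K =
[[4, -2, -2],
 [3, -1, -2],
 [3, -2, -1]]
has determinant 0.) So 1 is an eigenvalue of K and (I - K) is not invertible. The finite-dimensional Fredholm alternative says: either (I - K) is invertible, or ker(I - K) ≠ {0} and then range(I - K) = ker((I - K)^*)^⊥, with dim ker(I - K) = dim ker((I - K)^*). We are in the second case, so we need both kernels. Kernel of I - K: (I - K) u = u - u (v·u) = u - u = 0, so ker(I - K) = span{u} = span{(1, 1, 1)} (it is exactly 1-dimensional because rank(I - K) = 2). Kernel of the adjoint: K is real, so (I - K)^* = I - K^T = I - v u^T, and (I - v u^T) v = v - v (u·v) = 0; hence ker((I - K)^*) = span{v} = span{(-3, 2, 2)}. Therefore (I - K) x = y is solvable iff <y, v> = 0, i.e. iff -3y_1 + 2y_2 + 2y_3 = 0. When this holds, K y = u (v·y) = 0, so (I - K) y = y and x = y is a particular solution; the full solution set is the line x = y + c·u = y + c·(1, 1, 1), c ∈ C.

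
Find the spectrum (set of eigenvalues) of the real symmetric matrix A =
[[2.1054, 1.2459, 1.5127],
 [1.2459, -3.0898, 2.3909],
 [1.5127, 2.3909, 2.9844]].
sigma(A) ≈ {-4, 1, 5}

A is real symmetric, so its spectrum consists of real eigenvalues. Expanding the characteristic polynomial of the displayed matrix gives
  det(λ I - A) = p(λ) = λ^3 + (-2)λ^2 + (-19)λ + (20).
Solving p(λ) = 0 yields eigenvalues ≈ -4, 1, 5. (A is shown rounded to 4 decimals, so these recover the underlying integer eigenvalues to within that precision.)
Verification: the trace of A = 2 equals the sum of eigenvalues 2, and det(A) ≈ -19.9998 matches the eigenvalue product -20.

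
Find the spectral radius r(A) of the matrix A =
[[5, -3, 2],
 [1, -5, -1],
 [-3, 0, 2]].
r(A) ≈ 4.8428

The eigenvalues of A are the roots of its characteristic polynomial. With M = A (coefficients from the trace, the sum of principal 2x2 minors, and det A):
  p(λ) = det(λ I - M) = λ^3 - 2λ^2 - 16λ + 83.
No integer candidate from the rational root theorem (±divisors of 83) is a root, so the roots are irrational. The cubic discriminant is Δ = -118131 < 0, so there is one real root and a complex-conjugate pair. p(-5) = -12 and p(-4) = 51 have opposite signs, so a root lies in (-5, -4); Newton's method refines it to λ ≈ -4.8428. Dividing out (λ - (-4.8428)) leaves approximately λ^2 - 6.8428λ + 17.1387. For λ^2 - 6.8428λ + 17.1387 the discriminant is -21.7305. It is negative, so the remaining roots are the complex-conjugate pair λ ≈ 3.4214 ± 2.3308i. Their product equals the constant term, so |λ|^2 ≈ 17.1387 and |λ| ≈ 4.1399.
Thus the eigenvalues (to 4 decimals) are -4.8428 (modulus 4.8428); 3.4214 ± 2.3308i (modulus 4.1399). The spectral radius is the largest modulus: r(A) ≈ 4.8428. (Cross-check: r(A) ≤ ||A||_2 ≈ 7.3948; equality holds whenever A is normal, though it can also hold for some non-normal A.)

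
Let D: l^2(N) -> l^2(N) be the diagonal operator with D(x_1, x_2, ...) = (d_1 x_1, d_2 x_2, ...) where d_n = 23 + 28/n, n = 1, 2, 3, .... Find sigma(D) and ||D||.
sigma(D) = {23 + 28/n : n ≥ 1} ∪ {23}; ||D|| = 51

A bounded diagonal operator on l^2 with diagonal entries d_n has spectrum equal to the closure of {d_n : n ≥ 1}: every d_n is an eigenvalue (with eigenvector e_n), so {d_n} ⊂ sigma(D); the spectrum is closed, so its closure is too; and for lambda not in the closure, (D - lambda I) has bounded inverse (the diagonal entries 1/(d_n - lambda) are bounded). For our sequence d_n = 23 + 28/n, n = 1, 2, 3, ...:
  - {d_n} = {23 + 28/n : n ≥ 1}; the only limit point is 23
  - closure = {23 + 28/n : n ≥ 1} ∪ {23}
For the norm: a diagonal operator has ||D|| = sup_n |d_n|. Here d_n = 23 + 28/n is positive and decreasing, so sup_n |d_n| = d_1 = 23 + 28 = 51. So ||D|| = 51.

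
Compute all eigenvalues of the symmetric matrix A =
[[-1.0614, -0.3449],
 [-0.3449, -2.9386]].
sigma(A) ≈ {-3, -1}

A is real symmetric, so its spectrum consists of real eigenvalues. Expanding the characteristic polynomial of the displayed matrix gives
  det(λ I - A) = p(λ) = λ^2 + (4)λ + (3).
Solving p(λ) = 0 yields eigenvalues ≈ -3, -1. (A is shown rounded to 4 decimals, so these recover the underlying integer eigenvalues to within that precision.)
Verification: the trace of A = -4 equals the sum of eigenvalues -4, and det(A) ≈ 3.0001 matches the eigenvalue product 3.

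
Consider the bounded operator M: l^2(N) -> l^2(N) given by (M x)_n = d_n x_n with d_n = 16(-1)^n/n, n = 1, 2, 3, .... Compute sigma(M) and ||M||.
sigma(M) = {16(-1)^n/n : n ≥ 1} ∪ {0}; ||M|| = 16

A bounded diagonal operator on l^2 with diagonal entries d_n has spectrum equal to the closure of {d_n : n ≥ 1}: every d_n is an eigenvalue (with eigenvector e_n), so {d_n} ⊂ sigma(M); the spectrum is closed, so its closure is too; and for lambda not in the closure, (M - lambda I) has bounded inverse (the diagonal entries 1/(d_n - lambda) are bounded). For our sequence d_n = 16(-1)^n/n, n = 1, 2, 3, ...:
  - {d_n} = {16(-1)^n/n : n ≥ 1}; the only limit point is 0
  - closure = {16(-1)^n/n : n ≥ 1} ∪ {0}
For the norm: a diagonal operator has ||M|| = sup_n |d_n|. Here |d_n| = 16/n is decreasing, so sup_n |d_n| = |d_1| = 16. So ||M|| = 16.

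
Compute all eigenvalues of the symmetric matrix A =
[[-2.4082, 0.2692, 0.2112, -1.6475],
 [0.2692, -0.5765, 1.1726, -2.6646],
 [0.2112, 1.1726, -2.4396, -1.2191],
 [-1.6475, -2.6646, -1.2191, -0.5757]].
sigma(A) ≈ {-4, -3, -2, 3}

A is real symmetric, so its spectrum consists of real eigenvalues. Expanding the characteristic polynomial of the displayed matrix gives
  det(λ I - A) = p(λ) = λ^4 + (6)λ^3 + (-1)λ^2 + (-54)λ + (-72).
Solving p(λ) = 0 yields eigenvalues ≈ -4, -3, -2, 3. (A is shown rounded to 4 decimals, so these recover the underlying integer eigenvalues to within that precision.)
Verification: the trace of A = -6 equals the sum of eigenvalues -6, and det(A) ≈ -72.0004 matches the eigenvalue product -72.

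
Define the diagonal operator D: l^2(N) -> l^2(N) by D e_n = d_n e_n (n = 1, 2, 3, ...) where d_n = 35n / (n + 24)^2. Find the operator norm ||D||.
||D|| = 35/96 (attained at n = 24)

For D diagonal, ||D|| = sup_n |d_n|. Treat f(x) = 35x / (x + 24)^2 for real x > 0. By the quotient rule, f'(x) = 35(24 - x)/(x + 24)^3, which is positive for x < 24 and negative for x > 24. So f has a unique maximum at x = 24, and since 24 is a positive integer, the supremum over n ≥ 1 is attained at n = 24: d_24 = 35·24/(24 + 24)^2 = 35·24/2304 = 35/96. Hence ||D|| = 35/96.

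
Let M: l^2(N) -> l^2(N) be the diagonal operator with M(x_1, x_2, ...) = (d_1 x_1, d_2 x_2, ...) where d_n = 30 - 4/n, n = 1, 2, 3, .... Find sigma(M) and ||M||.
sigma(M) = {30 - 4/n : n ≥ 1} ∪ {30}; ||M|| = 30

A bounded diagonal operator on l^2 with diagonal entries d_n has spectrum equal to the closure of {d_n : n ≥ 1}: every d_n is an eigenvalue (with eigenvector e_n), so {d_n} ⊂ sigma(M); the spectrum is closed, so its closure is too; and for lambda not in the closure, (M - lambda I) has bounded inverse (the diagonal entries 1/(d_n - lambda) are bounded). For our sequence d_n = 30 - 4/n, n = 1, 2, 3, ...:
  - {d_n} = {30 - 4/n : n ≥ 1}; the only limit point is 30
  - closure = {30 - 4/n : n ≥ 1} ∪ {30}
For the norm: a diagonal operator has ||M|| = sup_n |d_n|. Here d_n = 30 - 4/n increases monotonically from d_1 = 26 toward 30, with all terms in [26, 30); so sup_n |d_n| = 30 (the supremum is the limit, not attained). So ||M|| = 30.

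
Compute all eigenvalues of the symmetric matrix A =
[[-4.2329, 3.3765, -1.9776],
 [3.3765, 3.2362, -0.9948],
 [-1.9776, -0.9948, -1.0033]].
sigma(A) ≈ {-6, -1, 5}

A is real symmetric, so its spectrum consists of real eigenvalues. Expanding the characteristic polynomial of the displayed matrix gives
  det(λ I - A) = p(λ) = λ^3 + (2)λ^2 + (-29)λ + (-30).
Solving p(λ) = 0 yields eigenvalues ≈ -6, -1, 5. (A is shown rounded to 4 decimals, so these recover the underlying integer eigenvalues to within that precision.)
Verification: the trace of A = -2 equals the sum of eigenvalues -2, and det(A) ≈ 29.9999 matches the eigenvalue product 30.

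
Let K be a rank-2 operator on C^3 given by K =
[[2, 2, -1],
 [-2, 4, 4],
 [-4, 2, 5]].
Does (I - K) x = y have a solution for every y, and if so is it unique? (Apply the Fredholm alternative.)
(I - K) is invertible (det(I - K) = 20 ≠ 0), so for every y in C^3 the equation (I - K) x = y has a unique solution.

K has rank 2 and factors as K = U V^T = u1 v1^T + u2 v2^T with u1 = (2, 1, -1), v1 = (2, 0, -2), u2 = (1, 2, 1), v2 = (-2, 2, 3) (multiplying out reproduces the displayed K). The nonzero eigenvalues of U V^T coincide with those of the 2 x 2 matrix G = V^T U = [[v1·u1, v1·u2], [v2·u1, v2·u2]] = [[6, 0], [-5, 5]], and by the Sylvester determinant identity det(I_3 - U V^T) = det(I_2 - V^T U) = det([[-5, 0], [5, -4]]) = (-5)(-4) - (0)(5) = 20. (Direct check: I - K =
[[-1, -2, 1],
 [2, -3, -4],
 [4, -2, -4]]
has determinant 20.) The finite-dimensional Fredholm alternative says: either (I - K) is invertible, or ker(I - K) ≠ {0} and then range(I - K) = ker((I - K)^*)^⊥, with dim ker(I - K) = dim ker((I - K)^*). Since det(I - K) ≠ 0, 1 is not an eigenvalue of K and ker(I - K) = {0}, so we are in the first case: for every y there is a unique x = (I - K)^(-1) y. (Explicitly, by the Woodbury identity, (I - U V^T)^(-1) = I + U (I_2 - G)^(-1) V^T.)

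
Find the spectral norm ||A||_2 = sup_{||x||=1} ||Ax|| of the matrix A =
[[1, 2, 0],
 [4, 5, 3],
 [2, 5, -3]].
||A||_2 ≈ 8.5837 (= sqrt(largest eigenvalue of A^T A))

||A||_2 = sigma_max(A) = sqrt(lambda_max(A^T A)). Form the symmetric matrix M = A^T A =
[[21, 32, 6],
 [32, 54, 0],
 [6, 0, 18]].
Its characteristic polynomial (trace, sum of principal 2x2 minors, determinant of M give the coefficients) is
  p(λ) = det(λ I - M) = λ^3 - 93λ^2 + 1424λ - 36.
No integer candidate from the rational root theorem (±divisors of 36) is a root, so the roots are irrational. The cubic discriminant is Δ = 5957976064 > 0, so there are three distinct real roots. p(0) = -36 and p(1) = 1296 have opposite signs, so a root lies in (0, 1); Newton's method refines it to λ ≈ 0.0253. p(19) = 306 and p(20) = -756 have opposite signs, so a root lies in (19, 20); Newton's method refines it to λ ≈ 19.2949. p(73) = -2664 and p(74) = 1296 have opposite signs, so a root lies in (73, 74); Newton's method refines it to λ ≈ 73.6797. Check (Vieta): the three roots sum to 93, matching tr M = 93.
So the eigenvalues of A^T A are ≈ 0.0253, 19.2949, 73.6797 (all ≥ 0, as they must be for A^T A). The largest is λ_max ≈ 73.6797, hence ||A||_2 = sqrt(λ_max) ≈ 8.5837.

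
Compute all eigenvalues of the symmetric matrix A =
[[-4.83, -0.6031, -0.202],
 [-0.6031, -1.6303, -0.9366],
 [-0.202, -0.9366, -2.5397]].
sigma(A) ≈ {-5, -3, -1}

A is real symmetric, so its spectrum consists of real eigenvalues. Expanding the characteristic polynomial of the displayed matrix gives
  det(λ I - A) = p(λ) = λ^3 + (9)λ^2 + (23)λ + (15).
Solving p(λ) = 0 yields eigenvalues ≈ -5, -3, -1. (A is shown rounded to 4 decimals, so these recover the underlying integer eigenvalues to within that precision.)
Verification: the trace of A = -9 equals the sum of eigenvalues -9, and det(A) ≈ -14.9994 matches the eigenvalue product -15.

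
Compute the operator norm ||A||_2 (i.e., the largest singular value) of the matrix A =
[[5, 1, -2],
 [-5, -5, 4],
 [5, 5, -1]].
||A||_2 ≈ 11.6723 (= sqrt(largest eigenvalue of A^T A))

||A||_2 = sigma_max(A) = sqrt(lambda_max(A^T A)). Form the symmetric matrix M = A^T A =
[[75, 55, -35],
 [55, 51, -27],
 [-35, -27, 21]].
Its characteristic polynomial (trace, sum of principal 2x2 minors, determinant of M give the coefficients) is
  p(λ) = det(λ I - M) = λ^3 - 147λ^2 + 1492λ - 3600.
No integer candidate from the rational root theorem (±divisors of 3600) is a root, so the roots are irrational. The cubic discriminant is Δ = 2938211024 > 0, so there are three distinct real roots. p(3) = -420 and p(4) = 80 have opposite signs, so a root lies in (3, 4); Newton's method refines it to λ ≈ 3.7957. p(6) = 276 and p(7) = -16 have opposite signs, so a root lies in (6, 7); Newton's method refines it to λ ≈ 6.9614. p(136) = -4144 and p(137) = 13114 have opposite signs, so a root lies in (136, 137); Newton's method refines it to λ ≈ 136.2429. Check (Vieta): the three roots sum to 147, matching tr M = 147.
So the eigenvalues of A^T A are ≈ 3.7957, 6.9614, 136.2429 (all ≥ 0, as they must be for A^T A). The largest is λ_max ≈ 136.2429, hence ||A||_2 = sqrt(λ_max) ≈ 11.6723.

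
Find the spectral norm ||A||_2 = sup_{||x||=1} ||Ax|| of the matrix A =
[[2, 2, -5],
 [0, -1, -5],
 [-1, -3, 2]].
||A||_2 ≈ 7.7515 (= sqrt(largest eigenvalue of A^T A))

||A||_2 = sigma_max(A) = sqrt(lambda_max(A^T A)). Form the symmetric matrix M = A^T A =
[[5, 7, -12],
 [7, 14, -11],
 [-12, -11, 54]].
Its characteristic polynomial (trace, sum of principal 2x2 minors, determinant of M give the coefficients) is
  p(λ) = det(λ I - M) = λ^3 - 73λ^2 + 782λ - 361.
No integer candidate from the rational root theorem (±divisors of 361) is a root, so the roots are irrational. The cubic discriminant is Δ = 1151649937 > 0, so there are three distinct real roots. p(0) = -361 and p(1) = 349 have opposite signs, so a root lies in (0, 1); Newton's method refines it to λ ≈ 0.4833. p(12) = 239 and p(13) = -335 have opposite signs, so a root lies in (12, 13); Newton's method refines it to λ ≈ 12.4316. p(60) = -241 and p(61) = 2689 have opposite signs, so a root lies in (60, 61); Newton's method refines it to λ ≈ 60.0851. Check (Vieta): the three roots sum to 73, matching tr M = 73.
So the eigenvalues of A^T A are ≈ 0.4833, 12.4316, 60.0851 (all ≥ 0, as they must be for A^T A). The largest is λ_max ≈ 60.0851, hence ||A||_2 = sqrt(λ_max) ≈ 7.7515.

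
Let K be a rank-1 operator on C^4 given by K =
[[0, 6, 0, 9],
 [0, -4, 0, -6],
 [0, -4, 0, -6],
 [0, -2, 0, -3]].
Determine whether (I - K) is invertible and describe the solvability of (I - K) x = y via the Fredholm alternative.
(I - K) is invertible (det(I - K) = 8 ≠ 0), so for every y in C^4 the equation (I - K) x = y has a unique solution.

K has rank 1, so it is an outer product K = u v^T: every row of K is a multiple of one row vector. Reading off the entries, u = (3, -2, -2, -1) and v = (0, 2, 0, 3) (row i of K equals u_i·v^T). A rank-one matrix u v^T satisfies K u = u (v·u) and kills the (3)-dimensional subspace v^⊥, so its characteristic polynomial is lambda^3 (lambda - v·u) with v·u = tr K = -7. Hence the eigenvalues of I - K are 1 (multiplicity 3) and 1 - (-7) = 8, so det(I - K) = 8. (Direct check: I - K =
[[1, -6, 0, -9],
 [0, 5, 0, 6],
 [0, 4, 1, 6],
 [0, 2, 0, 4]]
has determinant 8.) The finite-dimensional Fredholm alternative says: either (I - K) is invertible, or ker(I - K) ≠ {0} and then range(I - K) = ker((I - K)^*)^⊥, with dim ker(I - K) = dim ker((I - K)^*). Since det(I - K) ≠ 0, 1 is not an eigenvalue of K and ker(I - K) = {0}, so we are in the first case: for every y there is a unique x = (I - K)^(-1) y. Explicitly, by the Sherman–Morrison formula, (I - u v^T)^(-1) = I + u v^T/(1 - v·u), i.e. (I - K)^(-1) = I + K/(8).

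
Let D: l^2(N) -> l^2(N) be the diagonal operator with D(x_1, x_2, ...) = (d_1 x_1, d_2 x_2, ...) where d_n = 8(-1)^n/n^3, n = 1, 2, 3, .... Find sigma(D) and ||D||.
sigma(D) = {8(-1)^n/n^3 : n ≥ 1} ∪ {0}; ||D|| = 8

A bounded diagonal operator on l^2 with diagonal entries d_n has spectrum equal to the closure of {d_n : n ≥ 1}: every d_n is an eigenvalue (with eigenvector e_n), so {d_n} ⊂ sigma(D); the spectrum is closed, so its closure is too; and for lambda not in the closure, (D - lambda I) has bounded inverse (the diagonal entries 1/(d_n - lambda) are bounded). For our sequence d_n = 8(-1)^n/n^3, n = 1, 2, 3, ...:
  - {d_n} = {8(-1)^n/n^3 : n ≥ 1}; the only limit point is 0
  - closure = {8(-1)^n/n^3 : n ≥ 1} ∪ {0}
For the norm: a diagonal operator has ||D|| = sup_n |d_n|. Here |d_n| = 8/n^3 is decreasing, so sup_n |d_n| = |d_1| = 8. So ||D|| = 8.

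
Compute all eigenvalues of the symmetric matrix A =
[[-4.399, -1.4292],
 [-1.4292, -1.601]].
sigma(A) ≈ {-5, -1}

A is real symmetric, so its spectrum consists of real eigenvalues. Expanding the characteristic polynomial of the displayed matrix gives
  det(λ I - A) = p(λ) = λ^2 + (6)λ + (5).
Solving p(λ) = 0 yields eigenvalues ≈ -5, -1. (A is shown rounded to 4 decimals, so these recover the underlying integer eigenvalues to within that precision.)
Verification: the trace of A = -6 equals the sum of eigenvalues -6, and det(A) ≈ 5.0002 matches the eigenvalue product 5.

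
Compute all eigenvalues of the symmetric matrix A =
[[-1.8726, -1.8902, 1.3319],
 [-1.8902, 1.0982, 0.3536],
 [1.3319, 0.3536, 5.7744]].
sigma(A) ≈ {-3, 2, 6}

A is real symmetric, so its spectrum consists of real eigenvalues. Expanding the characteristic polynomial of the displayed matrix gives
  det(λ I - A) = p(λ) = λ^3 + (-5)λ^2 + (-12)λ + (36).
Solving p(λ) = 0 yields eigenvalues ≈ -3, 2, 6. (A is shown rounded to 4 decimals, so these recover the underlying integer eigenvalues to within that precision.)
Verification: the trace of A = 5 equals the sum of eigenvalues 5, and det(A) ≈ -36.0005 matches the eigenvalue product -36.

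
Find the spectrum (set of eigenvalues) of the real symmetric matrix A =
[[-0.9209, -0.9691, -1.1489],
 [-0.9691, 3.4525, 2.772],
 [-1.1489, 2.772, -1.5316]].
sigma(A) ≈ {-3, -1, 5}

A is real symmetric, so its spectrum consists of real eigenvalues. Expanding the characteristic polynomial of the displayed matrix gives
  det(λ I - A) = p(λ) = λ^3 + (-1)λ^2 + (-17)λ + (-15).
Solving p(λ) = 0 yields eigenvalues ≈ -3, -1, 5. (A is shown rounded to 4 decimals, so these recover the underlying integer eigenvalues to within that precision.)
Verification: the trace of A = 1 equals the sum of eigenvalues 1, and det(A) ≈ 14.9997 matches the eigenvalue product 15.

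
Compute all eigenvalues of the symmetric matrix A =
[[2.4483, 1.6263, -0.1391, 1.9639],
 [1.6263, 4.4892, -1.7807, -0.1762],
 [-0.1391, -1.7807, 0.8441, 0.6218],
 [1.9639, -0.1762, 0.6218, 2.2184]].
sigma(A) ≈ {0, 4, 6} (0 with multiplicity 2)

A is real symmetric, so its spectrum consists of real eigenvalues. Expanding the characteristic polynomial of the displayed matrix gives
  det(λ I - A) = p(λ) = λ^4 + (-10)λ^3 + (24)λ^2 + (0)λ + (0).
Solving p(λ) = 0 yields eigenvalues ≈ 0, 0, 4, 6. (A is shown rounded to 4 decimals, so these recover the underlying integer eigenvalues to within that precision.)
Verification: the trace of A = 10 equals the sum of eigenvalues 10, and det(A) ≈ -0.0000 matches the eigenvalue product 0.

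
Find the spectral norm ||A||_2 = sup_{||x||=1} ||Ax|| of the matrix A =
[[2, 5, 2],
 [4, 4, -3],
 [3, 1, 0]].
||A||_2 ≈ 8.1264 (= sqrt(largest eigenvalue of A^T A))

||A||_2 = sigma_max(A) = sqrt(lambda_max(A^T A)). Form the symmetric matrix M = A^T A =
[[29, 29, -8],
 [29, 42, -2],
 [-8, -2, 13]].
Its characteristic polynomial (trace, sum of principal 2x2 minors, determinant of M give the coefficients) is
  p(λ) = det(λ I - M) = λ^3 - 84λ^2 + 1232λ - 3025.
No integer candidate from the rational root theorem (±divisors of 3025) is a root, so the roots are irrational. The cubic discriminant is Δ = 1446065797 > 0, so there are three distinct real roots. p(3) = -58 and p(4) = 623 have opposite signs, so a root lies in (3, 4); Newton's method refines it to λ ≈ 3.0774. p(14) = 503 and p(15) = -70 have opposite signs, so a root lies in (14, 15); Newton's method refines it to λ ≈ 14.885. p(66) = -121 and p(67) = 3206 have opposite signs, so a root lies in (66, 67); Newton's method refines it to λ ≈ 66.0376. Check (Vieta): the three roots sum to 84, matching tr M = 84.
So the eigenvalues of A^T A are ≈ 3.0774, 14.885, 66.0376 (all ≥ 0, as they must be for A^T A). The largest is λ_max ≈ 66.0376, hence ||A||_2 = sqrt(λ_max) ≈ 8.1264.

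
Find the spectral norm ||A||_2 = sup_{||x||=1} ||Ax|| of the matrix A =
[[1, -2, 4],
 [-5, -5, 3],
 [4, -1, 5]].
||A||_2 ≈ 8.3869 (= sqrt(largest eigenvalue of A^T A))

||A||_2 = sigma_max(A) = sqrt(lambda_max(A^T A)). Form the symmetric matrix M = A^T A =
[[42, 19, 9],
 [19, 30, -28],
 [9, -28, 50]].
Its characteristic polynomial (trace, sum of principal 2x2 minors, determinant of M give the coefficients) is
  p(λ) = det(λ I - M) = λ^3 - 122λ^2 + 3634λ - 16.
No integer candidate from the rational root theorem (±divisors of 16) is a root, so the roots are irrational. The cubic discriminant is Δ = 4607135728 > 0, so there are three distinct real roots. p(0) = -16 and p(1) = 3497 have opposite signs, so a root lies in (0, 1); Newton's method refines it to λ ≈ 0.0044. p(51) = 647 and p(52) = -328 have opposite signs, so a root lies in (51, 52); Newton's method refines it to λ ≈ 51.656. p(70) = -436 and p(71) = 907 have opposite signs, so a root lies in (70, 71); Newton's method refines it to λ ≈ 70.3396. Check (Vieta): the three roots sum to 122, matching tr M = 122.
So the eigenvalues of A^T A are ≈ 0.0044, 51.656, 70.3396 (all ≥ 0, as they must be for A^T A). The largest is λ_max ≈ 70.3396, hence ||A||_2 = sqrt(λ_max) ≈ 8.3869.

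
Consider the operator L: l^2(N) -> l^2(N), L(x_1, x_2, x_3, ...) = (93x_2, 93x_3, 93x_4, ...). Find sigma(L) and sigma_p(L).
sigma(L) = closed disk {z in C : |z| ≤ 93}; sigma_p(L) = open disk {z in C : |z| < 93}

Note L = 93·V where V is the unit left shift (V x)_k = x_{k+1}; so sigma(L) = 93·sigma(V) and ||L|| = 93||V||. ||L x||^2 = 8649sum_{k≥2} |x_k|^2 ≤ 8649||x||^2, with equality on {x : x_1 = 0}, so ||L|| = 93. For any lambda with |lambda| < 93, set r = lambda/93 (|r| < 1); the vector x = (1, r, r^2, ...) is in l^2 and satisfies L x = 93(r, r^2, ...) = lambda x, so lambda is an eigenvalue. On the boundary |lambda| = 93 the geometric series diverges, so no l^2 eigenvector exists, but these lambda lie in the approximate point spectrum. Hence sigma(L) is the closed disk of radius 93 and sigma_p(L) is the open disk.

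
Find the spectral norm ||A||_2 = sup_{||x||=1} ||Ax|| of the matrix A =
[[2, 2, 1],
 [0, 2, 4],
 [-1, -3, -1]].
||A||_2 ≈ 5.6861 (= sqrt(largest eigenvalue of A^T A))

||A||_2 = sigma_max(A) = sqrt(lambda_max(A^T A)). Form the symmetric matrix M = A^T A =
[[5, 7, 3],
 [7, 17, 13],
 [3, 13, 18]].
Its characteristic polynomial (trace, sum of principal 2x2 minors, determinant of M give the coefficients) is
  p(λ) = det(λ I - M) = λ^3 - 40λ^2 + 254λ - 196.
No integer candidate from the rational root theorem (±divisors of 196) is a root, so the roots are irrational. The cubic discriminant is Δ = 22308592 > 0, so there are three distinct real roots. p(0) = -196 and p(1) = 19 have opposite signs, so a root lies in (0, 1); Newton's method refines it to λ ≈ 0.895. p(6) = 104 and p(7) = -35 have opposite signs, so a root lies in (6, 7); Newton's method refines it to λ ≈ 6.7737. p(32) = -260 and p(33) = 563 have opposite signs, so a root lies in (32, 33); Newton's method refines it to λ ≈ 32.3314. Check (Vieta): the three roots sum to 40, matching tr M = 40.
So the eigenvalues of A^T A are ≈ 0.895, 6.7737, 32.3314 (all ≥ 0, as they must be for A^T A). The largest is λ_max ≈ 32.3314, hence ||A||_2 = sqrt(λ_max) ≈ 5.6861.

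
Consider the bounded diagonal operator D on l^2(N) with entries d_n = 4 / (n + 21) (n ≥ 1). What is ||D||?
||D|| = 2/11 (attained at n = 1)

For D diagonal, ||D|| = sup_n |d_n| = sup_n 4/(n + 21). This is positive and strictly decreasing in n, so the supremum is attained at n = 1: d_1 = 4/(1 + 21) = 2/11. Hence ||D|| = 2/11.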